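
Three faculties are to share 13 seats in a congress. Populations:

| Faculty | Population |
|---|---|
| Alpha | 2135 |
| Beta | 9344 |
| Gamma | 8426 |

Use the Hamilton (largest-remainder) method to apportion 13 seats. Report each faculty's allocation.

Alpha=1; Beta=6; Gamma=6

Total 19905; standard divisor 19905/13 ≈ 1531.154.
Standard quotas: Alpha 1.3944, Beta 6.1026, Gamma 5.5030.
Lower quotas: Alpha 1, Beta 6, Gamma 5 (sum 12, leaving 1 seat).
Remainders in descending order: Gamma 0.5030, Alpha 0.3944, Beta 0.1026.
Largest remainder: Gamma receives the extra seat.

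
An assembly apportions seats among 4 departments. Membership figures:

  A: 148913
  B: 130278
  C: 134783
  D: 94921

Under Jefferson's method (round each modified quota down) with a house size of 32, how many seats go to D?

Standard divisor 508895/32 ≈ 15902.969; standard quotas: A 9.364, B 8.192, C 8.475, D 5.969.
Rounding down gives 9, 8, 8, 5 = 30 seats, so the divisor must be adjusted.
With modified divisor 14930: modified quotas A 9.974, B 8.726, C 9.028, D 6.358.
Rounding down: A 9, B 8, C 9, D 6 (total 32).
D receives 6.

6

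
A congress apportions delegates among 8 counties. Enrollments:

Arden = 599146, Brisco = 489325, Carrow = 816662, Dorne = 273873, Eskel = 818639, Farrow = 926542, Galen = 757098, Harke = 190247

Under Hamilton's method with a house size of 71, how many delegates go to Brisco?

7

Standard divisor: 4871532 ÷ 71 ≈ 68613.127.
Standard quotas: Arden 8.7322, Brisco 7.1317, Carrow 11.9024, Dorne 3.9916, Eskel 11.9312, Farrow 13.5039, Galen 11.0343, Harke 2.7727.
Lower quotas: Arden 8, Brisco 7, Carrow 11, Dorne 3, Eskel 11, Farrow 13, Galen 11, Harke 2 (sum 66, leaving 5 seats).
Remainders in descending order: Dorne 0.9916, Eskel 0.9312, Carrow 0.9024, Harke 0.7727, Arden 0.7322, Farrow 0.5039, Brisco 0.1317, Galen 0.0343.
Largest remainders: Dorne, Eskel, Carrow, Harke, Arden receive the extra seats.
Brisco receives 7.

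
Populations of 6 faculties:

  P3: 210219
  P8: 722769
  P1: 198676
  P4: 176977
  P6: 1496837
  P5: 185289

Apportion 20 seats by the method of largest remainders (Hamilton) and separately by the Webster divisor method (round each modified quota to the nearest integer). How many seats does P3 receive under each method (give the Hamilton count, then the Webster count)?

2 and 1

Hamilton: P3 2, P8 5, P1 1, P4 1, P6 10, P5 1.
Webster: P3 1, P8 5, P1 1, P4 1, P6 11, P5 1.
P3 gets 2 under Hamilton and 1 under Webster.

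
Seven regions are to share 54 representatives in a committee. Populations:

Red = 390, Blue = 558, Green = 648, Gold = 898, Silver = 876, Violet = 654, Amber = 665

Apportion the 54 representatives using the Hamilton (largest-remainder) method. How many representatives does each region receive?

The standard divisor is 4689/54 ≈ 86.833.
Standard quotas: Red 4.491, Blue 6.426, Green 7.463, Gold 10.342, Silver 10.088, Violet 7.532, Amber 7.658.
Lower quotas: Red 4, Blue 6, Green 7, Gold 10, Silver 10, Violet 7, Amber 7 (sum 51, leaving 3 seats).
Remainders in descending order: Amber 0.658, Violet 0.532, Red 0.491, Green 0.463, Blue 0.426, Gold 0.342, Silver 0.088.
Largest remainders: Amber, Violet, Red receive the extra seats.

Red=5, Blue=6, Green=7, Gold=10, Silver=10, Violet=8, Amber=8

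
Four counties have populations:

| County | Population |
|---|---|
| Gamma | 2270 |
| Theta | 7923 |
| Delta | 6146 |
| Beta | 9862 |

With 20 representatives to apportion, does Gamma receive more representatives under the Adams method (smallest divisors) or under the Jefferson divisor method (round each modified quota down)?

Adams: Gamma 2, Theta 6, Delta 5, Beta 7.
Jefferson: Gamma 1, Theta 6, Delta 5, Beta 8.
Gamma gets 2 under Adams and 1 under Jefferson.

Adams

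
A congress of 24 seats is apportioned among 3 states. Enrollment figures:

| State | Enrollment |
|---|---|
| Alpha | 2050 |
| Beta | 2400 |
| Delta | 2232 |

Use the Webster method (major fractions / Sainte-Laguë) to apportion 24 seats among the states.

Standard divisor 6682/24 ≈ 278.417; standard quotas: Alpha 7.363, Beta 8.620, Delta 8.017.
Rounding to the nearest integer gives Alpha 7, Beta 9, Delta 8 — total 24, matching the house size, so no adjustment is needed.

Alpha: 7, Beta: 9, Delta: 8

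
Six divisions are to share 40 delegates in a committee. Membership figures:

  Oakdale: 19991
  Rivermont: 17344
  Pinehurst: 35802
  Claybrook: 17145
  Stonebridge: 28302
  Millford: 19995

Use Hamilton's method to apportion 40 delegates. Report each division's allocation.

Oakdale: 6; Rivermont: 5; Pinehurst: 10; Claybrook: 5; Stonebridge: 8; Millford: 6

Total 138579; standard divisor 138579/40 ≈ 3464.475.
Standard quotas: Oakdale 5.7703, Rivermont 5.0062, Pinehurst 10.3340, Claybrook 4.9488, Stonebridge 8.1692, Millford 5.7714.
Lower quotas: Oakdale 5, Rivermont 5, Pinehurst 10, Claybrook 4, Stonebridge 8, Millford 5 (sum 37, leaving 3 seats).
Remainders in descending order: Claybrook 0.9488, Millford 0.7714, Oakdale 0.7703, Pinehurst 0.3340, Stonebridge 0.1692, Rivermont 0.0062.
Largest remainders: Claybrook, Millford, Oakdale receive the extra seats.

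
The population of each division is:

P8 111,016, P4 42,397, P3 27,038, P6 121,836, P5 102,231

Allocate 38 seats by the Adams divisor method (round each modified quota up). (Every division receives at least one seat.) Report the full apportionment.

Standard divisor 404518/38 ≈ 10645.211; standard quotas: P8 10.429, P4 3.983, P3 2.540, P6 11.445, P5 9.603.
Rounding up gives 11, 4, 3, 12, 10 = 40 seats, so the divisor must be adjusted.
With modified divisor 11200: modified quotas P8 9.912, P4 3.785, P3 2.414, P6 10.878, P5 9.128.
Rounding up: P8 10, P4 4, P3 3, P6 11, P5 10 (total 38).

P8=10; P4=4; P3=3; P6=11; P5=10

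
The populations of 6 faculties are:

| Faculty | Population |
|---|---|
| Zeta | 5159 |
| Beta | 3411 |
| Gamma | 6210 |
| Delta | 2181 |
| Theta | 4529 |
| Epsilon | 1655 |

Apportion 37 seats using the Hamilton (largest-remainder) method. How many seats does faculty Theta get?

The standard divisor is 23145/37 ≈ 625.541.
Standard quotas: Zeta 8.2473, Beta 5.4529, Gamma 9.9274, Delta 3.4866, Theta 7.2401, Epsilon 2.6457.
Lower quotas: Zeta 8, Beta 5, Gamma 9, Delta 3, Theta 7, Epsilon 2 (sum 34, leaving 3 seats).
Remainders in descending order: Gamma 0.9274, Epsilon 0.6457, Delta 0.4866, Beta 0.4529, Zeta 0.2473, Theta 0.2401.
Largest remainders: Gamma, Epsilon, Delta receive the extra seats.
Theta receives 7.

7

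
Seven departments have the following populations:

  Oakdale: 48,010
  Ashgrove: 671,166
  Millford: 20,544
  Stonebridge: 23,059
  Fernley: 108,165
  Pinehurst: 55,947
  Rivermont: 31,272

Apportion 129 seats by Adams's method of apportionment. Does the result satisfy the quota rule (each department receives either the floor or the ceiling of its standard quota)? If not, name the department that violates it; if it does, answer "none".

Ashgrove

Standard quotas: Oakdale 6.464, Ashgrove 90.361, Millford 2.766, Stonebridge 3.104, Fernley 14.563, Pinehurst 7.532, Rivermont 4.210.
Adams allocation: Oakdale 7, Ashgrove 88, Millford 3, Stonebridge 3, Fernley 15, Pinehurst 8, Rivermont 5.
Ashgrove has quota 90.361 (lower 90, upper 91) but receives 88 — outside the quota interval.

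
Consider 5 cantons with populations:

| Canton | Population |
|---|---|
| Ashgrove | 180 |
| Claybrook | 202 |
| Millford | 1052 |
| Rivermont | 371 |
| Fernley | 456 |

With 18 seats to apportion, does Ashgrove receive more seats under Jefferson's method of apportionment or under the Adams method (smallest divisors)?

Adams

Jefferson: Ashgrove 1, Claybrook 1, Millford 9, Rivermont 3, Fernley 4.
Adams: Ashgrove 2, Claybrook 2, Millford 7, Rivermont 3, Fernley 4.
Ashgrove gets 1 under Jefferson and 2 under Adams.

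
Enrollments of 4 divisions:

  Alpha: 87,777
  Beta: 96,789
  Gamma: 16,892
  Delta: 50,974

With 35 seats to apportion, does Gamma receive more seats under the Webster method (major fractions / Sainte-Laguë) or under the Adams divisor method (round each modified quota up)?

Webster: Alpha 12, Beta 14, Gamma 2, Delta 7.
Adams: Alpha 12, Beta 13, Gamma 3, Delta 7.
Gamma gets 2 under Webster and 3 under Adams.

Adams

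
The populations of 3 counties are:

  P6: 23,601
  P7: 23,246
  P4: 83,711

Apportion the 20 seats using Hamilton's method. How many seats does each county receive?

Total 130558; standard divisor 130558/20 ≈ 6527.9.
Standard quotas: P6 3.6154, P7 3.5610, P4 12.8236.
Lower quotas: P6 3, P7 3, P4 12 (sum 18, leaving 2 seats).
Remainders in descending order: P4 0.8236, P6 0.6154, P7 0.5610.
Largest remainders: P4, P6 receive the extra seats.

P6 4, P7 3, P4 13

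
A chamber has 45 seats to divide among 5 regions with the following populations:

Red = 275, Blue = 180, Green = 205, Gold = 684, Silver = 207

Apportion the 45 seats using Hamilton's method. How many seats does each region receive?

The standard divisor is 1551/45 ≈ 34.467.
Standard quotas: Red 7.979, Blue 5.222, Green 5.948, Gold 19.845, Silver 6.006.
Lower quotas: Red 7, Blue 5, Green 5, Gold 19, Silver 6 (sum 42, leaving 3 seats).
Remainders in descending order: Red 0.979, Green 0.948, Gold 0.845, Blue 0.222, Silver 0.006.
Largest remainders: Red, Green, Gold receive the extra seats.

Red 8, Blue 5, Green 6, Gold 20, Silver 6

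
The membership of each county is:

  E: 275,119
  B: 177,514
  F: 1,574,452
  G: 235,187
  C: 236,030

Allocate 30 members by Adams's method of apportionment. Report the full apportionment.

E=4, B=2, F=18, G=3, C=3

Standard divisor 2498302/30 ≈ 83276.733; standard quotas: E 3.304, B 2.132, F 18.906, G 2.824, C 2.834.
Rounding up gives 4, 3, 19, 3, 3 = 32 seats, so the divisor must be adjusted.
With modified divisor 90200: modified quotas E 3.050, B 1.968, F 17.455, G 2.607, C 2.617.
Rounding up: E 4, B 2, F 18, G 3, C 3 (total 30).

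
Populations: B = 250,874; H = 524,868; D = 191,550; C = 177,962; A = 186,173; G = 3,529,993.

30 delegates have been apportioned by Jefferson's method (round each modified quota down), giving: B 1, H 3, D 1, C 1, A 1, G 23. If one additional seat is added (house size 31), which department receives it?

Priority for the next seat is population ÷ (current seats + 1).
Priorities: B 125437.000, H 131217.000, D 95775.000, C 88981.000, A 93086.500, G 147083.042.
Highest priority: G.

G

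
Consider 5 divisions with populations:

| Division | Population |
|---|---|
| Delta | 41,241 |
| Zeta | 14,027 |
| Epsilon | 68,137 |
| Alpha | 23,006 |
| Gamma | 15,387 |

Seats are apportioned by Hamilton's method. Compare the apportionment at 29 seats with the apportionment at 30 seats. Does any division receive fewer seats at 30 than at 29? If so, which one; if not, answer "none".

Zeta

At 29 seats: Delta 7, Zeta 3, Epsilon 12, Alpha 4, Gamma 3.
At 30 seats: Delta 8, Zeta 2, Epsilon 13, Alpha 4, Gamma 3.
Zeta drops from 3 to 2.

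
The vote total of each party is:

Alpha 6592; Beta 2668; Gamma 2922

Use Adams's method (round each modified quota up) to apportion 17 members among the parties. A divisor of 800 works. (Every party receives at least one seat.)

Alpha 9; Beta 4; Gamma 4

With modified divisor 800: modified quotas Alpha 8.240, Beta 3.335, Gamma 3.652.
Rounding up: Alpha 9, Beta 4, Gamma 4 (total 17).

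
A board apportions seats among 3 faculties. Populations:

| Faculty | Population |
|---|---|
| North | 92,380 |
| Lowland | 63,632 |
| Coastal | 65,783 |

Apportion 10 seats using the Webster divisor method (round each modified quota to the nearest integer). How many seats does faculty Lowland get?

3

Standard divisor 221795/10 ≈ 22179.5; standard quotas: North 4.165, Lowland 2.869, Coastal 2.966.
Rounding to the nearest integer gives North 4, Lowland 3, Coastal 3 — total 10, matching the house size, so no adjustment is needed.
Lowland receives 3.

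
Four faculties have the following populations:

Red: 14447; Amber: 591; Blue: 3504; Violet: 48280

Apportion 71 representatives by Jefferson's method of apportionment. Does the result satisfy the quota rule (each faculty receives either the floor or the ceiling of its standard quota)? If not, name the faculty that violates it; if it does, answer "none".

Violet

Standard quotas: Red 15.350, Amber 0.628, Blue 3.723, Violet 51.299.
Jefferson allocation: Red 15, Amber 0, Blue 3, Violet 53.
Violet has quota 51.299 (lower 51, upper 52) but receives 53 — outside the quota interval.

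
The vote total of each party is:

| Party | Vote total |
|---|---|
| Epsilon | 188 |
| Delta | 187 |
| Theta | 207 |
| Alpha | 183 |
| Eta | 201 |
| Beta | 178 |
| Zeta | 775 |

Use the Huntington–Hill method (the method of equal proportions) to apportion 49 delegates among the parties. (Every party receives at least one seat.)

With divisor 39.8: modified quotas Epsilon 4.724, Delta 4.698, Theta 5.201, Alpha 4.598, Eta 5.050, Beta 4.472, Zeta 19.472.
Geometric-mean thresholds: Epsilon √(4·5)=4.472, Delta √(4·5)=4.472, Theta √(5·6)=5.477, Alpha √(4·5)=4.472, Eta √(5·6)=5.477, Beta √(4·5)=4.472, Zeta √(19·20)=19.494.
Each quota rounded against its threshold gives Epsilon 5, Delta 5, Theta 5, Alpha 5, Eta 5, Beta 5, Zeta 19 (total 49).

Epsilon=5; Delta=5; Theta=5; Alpha=5; Eta=5; Beta=5; Zeta=19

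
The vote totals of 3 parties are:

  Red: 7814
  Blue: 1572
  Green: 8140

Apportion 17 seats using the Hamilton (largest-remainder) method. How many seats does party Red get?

8

Standard divisor: 17526 ÷ 17 ≈ 1030.941.
Standard quotas: Red 7.5795, Blue 1.5248, Green 7.8957.
Lower quotas: Red 7, Blue 1, Green 7 (sum 15, leaving 2 seats).
Remainders in descending order: Green 0.8957, Red 0.5795, Blue 0.5248.
Largest remainders: Green, Red receive the extra seats.
Red receives 8.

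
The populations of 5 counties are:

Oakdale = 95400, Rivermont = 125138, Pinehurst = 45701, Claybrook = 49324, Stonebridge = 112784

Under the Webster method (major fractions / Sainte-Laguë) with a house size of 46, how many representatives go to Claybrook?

Standard divisor 428347/46 ≈ 9311.891; standard quotas: Oakdale 10.245, Rivermont 13.439, Pinehurst 4.908, Claybrook 5.297, Stonebridge 12.112.
Rounding to the nearest integer gives 10, 13, 5, 5, 12 = 45 seats, so the divisor must be adjusted.
With modified divisor 9200: modified quotas Oakdale 10.370, Rivermont 13.602, Pinehurst 4.968, Claybrook 5.361, Stonebridge 12.259.
Rounding to the nearest integer: Oakdale 10, Rivermont 14, Pinehurst 5, Claybrook 5, Stonebridge 12 (total 46).
Claybrook receives 5.

5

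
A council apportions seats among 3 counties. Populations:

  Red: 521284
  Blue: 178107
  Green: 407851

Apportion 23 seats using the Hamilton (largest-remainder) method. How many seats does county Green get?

8

Standard divisor: 1107242 ÷ 23 ≈ 48140.957.
Standard quotas: Red 10.8283, Blue 3.6997, Green 8.4720.
Lower quotas: Red 10, Blue 3, Green 8 (sum 21, leaving 2 seats).
Remainders in descending order: Red 0.8283, Blue 0.6997, Green 0.4720.
Largest remainders: Red, Blue receive the extra seats.
Green receives 8.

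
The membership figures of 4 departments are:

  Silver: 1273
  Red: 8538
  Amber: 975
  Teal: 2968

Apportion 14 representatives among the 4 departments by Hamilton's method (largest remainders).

Silver: 1, Red: 9, Amber: 1, Teal: 3

Total 13754; standard divisor 13754/14 ≈ 982.429.
Standard quotas: Silver 1.2958, Red 8.6907, Amber 0.9924, Teal 3.0211.
Lower quotas: Silver 1, Red 8, Amber 0, Teal 3 (sum 12, leaving 2 seats).
Remainders in descending order: Amber 0.9924, Red 0.6907, Silver 0.2958, Teal 0.0211.
Largest remainders: Amber, Red receive the extra seats.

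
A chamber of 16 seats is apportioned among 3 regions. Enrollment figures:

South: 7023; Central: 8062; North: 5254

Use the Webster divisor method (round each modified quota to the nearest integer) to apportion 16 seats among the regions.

South 6; Central 6; North 4

Standard divisor 20339/16 ≈ 1271.188; standard quotas: South 5.525, Central 6.342, North 4.133.
Rounding to the nearest integer gives South 6, Central 6, North 4 — total 16, matching the house size, so no adjustment is needed.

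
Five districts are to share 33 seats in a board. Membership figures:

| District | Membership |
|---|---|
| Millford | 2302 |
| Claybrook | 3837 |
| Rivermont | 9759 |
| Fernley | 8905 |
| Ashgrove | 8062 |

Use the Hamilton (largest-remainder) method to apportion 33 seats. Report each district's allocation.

Standard divisor: 32865 ÷ 33 ≈ 995.909.
Standard quotas: Millford 2.3115, Claybrook 3.8528, Rivermont 9.7991, Fernley 8.9416, Ashgrove 8.0951.
Lower quotas: Millford 2, Claybrook 3, Rivermont 9, Fernley 8, Ashgrove 8 (sum 30, leaving 3 seats).
Remainders in descending order: Fernley 0.9416, Claybrook 0.8528, Rivermont 0.7991, Millford 0.3115, Ashgrove 0.0951.
Largest remainders: Fernley, Claybrook, Rivermont receive the extra seats.

Millford 2, Claybrook 4, Rivermont 10, Fernley 9, Ashgrove 8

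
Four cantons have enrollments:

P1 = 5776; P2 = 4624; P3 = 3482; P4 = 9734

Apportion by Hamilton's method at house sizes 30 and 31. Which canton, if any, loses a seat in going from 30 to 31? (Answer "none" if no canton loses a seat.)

P3

At 30 seats: P1 7, P2 6, P3 5, P4 12.
At 31 seats: P1 8, P2 6, P3 4, P4 13.
P3 drops from 5 to 4.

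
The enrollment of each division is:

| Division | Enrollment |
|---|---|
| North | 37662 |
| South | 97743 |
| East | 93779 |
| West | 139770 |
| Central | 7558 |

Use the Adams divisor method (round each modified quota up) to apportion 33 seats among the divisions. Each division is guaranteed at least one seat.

North: 4, South: 8, East: 8, West: 12, Central: 1

Standard divisor 376512/33 ≈ 11409.455; standard quotas: North 3.301, South 8.567, East 8.219, West 12.250, Central 0.662.
Rounding up gives 4, 9, 9, 13, 1 = 36 seats, so the divisor must be adjusted.
With modified divisor 12400: modified quotas North 3.037, South 7.883, East 7.563, West 11.272, Central 0.610.
Rounding up: North 4, South 8, East 8, West 12, Central 1 (total 33).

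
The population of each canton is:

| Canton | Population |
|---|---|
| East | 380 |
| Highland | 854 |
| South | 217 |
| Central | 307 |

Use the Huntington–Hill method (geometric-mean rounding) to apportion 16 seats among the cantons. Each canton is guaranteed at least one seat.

East 3; Highland 8; South 2; Central 3

With divisor 112: modified quotas East 3.393, Highland 7.625, South 1.938, Central 2.741.
Geometric-mean thresholds: East √(3·4)=3.464, Highland √(7·8)=7.483, South √(1·2)=1.414, Central √(2·3)=2.449.
Each quota rounded against its threshold gives East 3, Highland 8, South 2, Central 3 (total 16).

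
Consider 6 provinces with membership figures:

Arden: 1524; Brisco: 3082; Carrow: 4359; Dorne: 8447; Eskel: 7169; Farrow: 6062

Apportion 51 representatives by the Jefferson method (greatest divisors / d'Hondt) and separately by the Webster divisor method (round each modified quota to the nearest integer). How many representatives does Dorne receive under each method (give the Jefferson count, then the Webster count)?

15 and 14

Jefferson: Arden 2, Brisco 5, Carrow 7, Dorne 15, Eskel 12, Farrow 10.
Webster: Arden 3, Brisco 5, Carrow 7, Dorne 14, Eskel 12, Farrow 10.
Dorne gets 15 under Jefferson and 14 under Webster.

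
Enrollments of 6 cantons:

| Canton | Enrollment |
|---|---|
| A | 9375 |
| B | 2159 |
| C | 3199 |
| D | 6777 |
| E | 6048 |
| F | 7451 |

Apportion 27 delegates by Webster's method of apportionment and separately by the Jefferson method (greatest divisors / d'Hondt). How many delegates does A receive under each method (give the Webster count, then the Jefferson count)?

7 and 8

Webster: A 7, B 2, C 2, D 5, E 5, F 6.
Jefferson: A 8, B 1, C 2, D 5, E 5, F 6.
A gets 7 under Webster and 8 under Jefferson.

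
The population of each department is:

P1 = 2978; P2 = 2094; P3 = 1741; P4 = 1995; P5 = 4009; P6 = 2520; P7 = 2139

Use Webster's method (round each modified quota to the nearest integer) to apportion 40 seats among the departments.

Standard divisor 17476/40 ≈ 436.9; standard quotas: P1 6.816, P2 4.793, P3 3.985, P4 4.566, P5 9.176, P6 5.768, P7 4.896.
Rounding to the nearest integer gives 7, 5, 4, 5, 9, 6, 5 = 41 seats, so the divisor must be adjusted.
With modified divisor 450: modified quotas P1 6.618, P2 4.653, P3 3.869, P4 4.433, P5 8.909, P6 5.600, P7 4.753.
Rounding to the nearest integer: P1 7, P2 5, P3 4, P4 4, P5 9, P6 6, P7 5 (total 40).

P1=7, P2=5, P3=4, P4=4, P5=9, P6=6, P7=5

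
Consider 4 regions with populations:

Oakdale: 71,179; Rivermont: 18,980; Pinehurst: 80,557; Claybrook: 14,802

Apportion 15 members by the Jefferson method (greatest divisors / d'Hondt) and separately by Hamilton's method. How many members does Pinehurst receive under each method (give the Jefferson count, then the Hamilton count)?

Jefferson: Oakdale 6, Rivermont 1, Pinehurst 7, Claybrook 1.
Hamilton: Oakdale 6, Rivermont 2, Pinehurst 6, Claybrook 1.
Pinehurst gets 7 under Jefferson and 6 under Hamilton.

7 and 6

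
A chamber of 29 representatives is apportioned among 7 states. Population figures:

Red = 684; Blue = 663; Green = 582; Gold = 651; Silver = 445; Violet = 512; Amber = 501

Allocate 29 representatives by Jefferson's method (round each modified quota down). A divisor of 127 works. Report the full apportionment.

Red: 5; Blue: 5; Green: 4; Gold: 5; Silver: 3; Violet: 4; Amber: 3

With modified divisor 127: modified quotas Red 5.386, Blue 5.220, Green 4.583, Gold 5.126, Silver 3.504, Violet 4.031, Amber 3.945.
Rounding down: Red 5, Blue 5, Green 4, Gold 5, Silver 3, Violet 4, Amber 3 (total 29).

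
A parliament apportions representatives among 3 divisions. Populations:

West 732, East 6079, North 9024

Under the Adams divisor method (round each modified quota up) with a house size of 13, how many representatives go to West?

1

Standard divisor 15835/13 ≈ 1218.077; standard quotas: West 0.601, East 4.991, North 7.408.
Rounding up gives 1, 5, 8 = 14 seats, so the divisor must be adjusted.
With modified divisor 1400: modified quotas West 0.523, East 4.342, North 6.446.
Rounding up: West 1, East 5, North 7 (total 13).
West receives 1.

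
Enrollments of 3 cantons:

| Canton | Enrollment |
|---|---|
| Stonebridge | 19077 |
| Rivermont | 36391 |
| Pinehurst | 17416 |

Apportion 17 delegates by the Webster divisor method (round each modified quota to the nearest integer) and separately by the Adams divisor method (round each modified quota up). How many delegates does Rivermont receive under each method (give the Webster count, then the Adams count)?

Webster: Stonebridge 4, Rivermont 9, Pinehurst 4.
Adams: Stonebridge 5, Rivermont 8, Pinehurst 4.
Rivermont gets 9 under Webster and 8 under Adams.

9 and 8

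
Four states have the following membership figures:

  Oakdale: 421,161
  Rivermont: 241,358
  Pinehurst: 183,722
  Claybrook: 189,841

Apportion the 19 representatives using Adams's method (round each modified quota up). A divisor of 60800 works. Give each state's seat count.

Oakdale 7; Rivermont 4; Pinehurst 4; Claybrook 4

With modified divisor 60800: modified quotas Oakdale 6.927, Rivermont 3.970, Pinehurst 3.022, Claybrook 3.122.
Rounding up: Oakdale 7, Rivermont 4, Pinehurst 4, Claybrook 4 (total 19).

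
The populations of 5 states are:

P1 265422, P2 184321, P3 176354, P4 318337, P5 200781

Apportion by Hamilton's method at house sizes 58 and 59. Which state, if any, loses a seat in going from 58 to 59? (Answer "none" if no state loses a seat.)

none

At 58 seats: P1 14, P2 9, P3 9, P4 16, P5 10.
At 59 seats: P1 14, P2 10, P3 9, P4 16, P5 10.
No state's allocation decreased.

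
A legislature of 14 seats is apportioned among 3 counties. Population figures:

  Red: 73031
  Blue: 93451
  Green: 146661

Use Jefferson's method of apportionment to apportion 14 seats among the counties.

Standard divisor 313143/14 ≈ 22367.357; standard quotas: Red 3.265, Blue 4.178, Green 6.557.
Rounding down gives 3, 4, 6 = 13 seats, so the divisor must be adjusted.
With modified divisor 19800: modified quotas Red 3.688, Blue 4.720, Green 7.407.
Rounding down: Red 3, Blue 4, Green 7 (total 14).

Red=3, Blue=4, Green=7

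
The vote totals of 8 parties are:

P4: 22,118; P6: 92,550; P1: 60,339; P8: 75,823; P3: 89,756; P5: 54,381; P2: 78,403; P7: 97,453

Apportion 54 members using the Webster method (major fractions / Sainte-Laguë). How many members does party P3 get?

Standard divisor 570823/54 ≈ 10570.796; standard quotas: P4 2.092, P6 8.755, P1 5.708, P8 7.173, P3 8.491, P5 5.144, P2 7.417, P7 9.219.
Rounding to the nearest integer gives 2, 9, 6, 7, 8, 5, 7, 9 = 53 seats, so the divisor must be adjusted.
With modified divisor 10500: modified quotas P4 2.106, P6 8.814, P1 5.747, P8 7.221, P3 8.548, P5 5.179, P2 7.467, P7 9.281.
Rounding to the nearest integer: P4 2, P6 9, P1 6, P8 7, P3 9, P5 5, P2 7, P7 9 (total 54).
P3 receives 9.

9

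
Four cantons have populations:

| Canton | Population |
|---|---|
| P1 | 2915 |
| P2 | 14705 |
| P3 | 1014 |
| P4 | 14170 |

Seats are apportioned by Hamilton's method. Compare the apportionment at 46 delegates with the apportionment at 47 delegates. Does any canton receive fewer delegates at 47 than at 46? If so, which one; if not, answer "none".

At 46 seats: P1 4, P2 21, P3 1, P4 20.
At 47 seats: P1 4, P2 21, P3 2, P4 20.
No canton's allocation decreased.

none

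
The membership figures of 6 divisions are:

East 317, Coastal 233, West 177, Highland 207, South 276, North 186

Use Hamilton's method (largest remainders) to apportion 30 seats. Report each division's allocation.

East 7, Coastal 5, West 4, Highland 4, South 6, North 4

Total 1396; standard divisor 1396/30 ≈ 46.533.
Standard quotas: East 6.812, Coastal 5.007, West 3.804, Highland 4.448, South 5.931, North 3.997.
Lower quotas: East 6, Coastal 5, West 3, Highland 4, South 5, North 3 (sum 26, leaving 4 seats).
Remainders in descending order: North 0.997, South 0.931, East 0.812, West 0.804, Highland 0.448, Coastal 0.007.
The surplus seats go to North, South, East, West.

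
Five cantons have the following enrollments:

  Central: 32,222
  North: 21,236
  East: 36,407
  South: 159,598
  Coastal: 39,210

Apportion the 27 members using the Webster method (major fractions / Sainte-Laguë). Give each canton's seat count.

Standard divisor 288673/27 ≈ 10691.593; standard quotas: Central 3.014, North 1.986, East 3.405, South 14.927, Coastal 3.667.
Rounding to the nearest integer gives Central 3, North 2, East 3, South 15, Coastal 4 — total 27, matching the house size, so no adjustment is needed.

Central=3; North=2; East=3; South=15; Coastal=4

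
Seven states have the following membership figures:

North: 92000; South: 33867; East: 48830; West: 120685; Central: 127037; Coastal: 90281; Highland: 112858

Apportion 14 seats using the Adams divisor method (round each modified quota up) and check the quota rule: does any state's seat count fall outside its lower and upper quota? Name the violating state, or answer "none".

none

Standard quotas: North 2.059, South 0.758, East 1.093, West 2.701, Central 2.843, Coastal 2.020, Highland 2.526.
Adams allocation: North 2, South 1, East 1, West 3, Central 3, Coastal 2, Highland 2.
Every allocation lies between the lower and upper quota.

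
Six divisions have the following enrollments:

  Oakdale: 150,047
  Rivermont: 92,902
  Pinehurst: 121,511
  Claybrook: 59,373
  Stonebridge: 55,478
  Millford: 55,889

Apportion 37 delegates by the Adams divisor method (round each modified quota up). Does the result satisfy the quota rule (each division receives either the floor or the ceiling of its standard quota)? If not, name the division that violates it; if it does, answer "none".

Standard quotas: Oakdale 10.373, Rivermont 6.423, Pinehurst 8.400, Claybrook 4.105, Stonebridge 3.835, Millford 3.864.
Adams allocation: Oakdale 10, Rivermont 7, Pinehurst 8, Claybrook 4, Stonebridge 4, Millford 4.
Every allocation lies between the lower and upper quota.

none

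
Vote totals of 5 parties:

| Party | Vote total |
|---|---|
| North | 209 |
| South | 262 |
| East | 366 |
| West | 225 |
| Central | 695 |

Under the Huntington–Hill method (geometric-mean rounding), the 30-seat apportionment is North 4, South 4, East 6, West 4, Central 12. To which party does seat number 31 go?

Priority for the next seat is population ÷ (√(s·(s+1))).
Priorities: North 46.734, South 58.585, East 56.475, West 50.312, Central 55.645.
Highest priority: South.

South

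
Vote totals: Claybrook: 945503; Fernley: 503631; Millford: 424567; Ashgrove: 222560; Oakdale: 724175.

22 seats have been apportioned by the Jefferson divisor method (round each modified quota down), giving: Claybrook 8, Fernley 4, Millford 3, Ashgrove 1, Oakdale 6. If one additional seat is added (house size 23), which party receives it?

Ashgrove

Priority for the next seat is population ÷ (current seats + 1).
Priorities: Claybrook 105055.889, Fernley 100726.200, Millford 106141.750, Ashgrove 111280.000, Oakdale 103453.571.
Highest priority: Ashgrove.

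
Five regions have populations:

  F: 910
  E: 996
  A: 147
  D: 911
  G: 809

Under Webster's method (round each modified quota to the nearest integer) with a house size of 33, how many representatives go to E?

Standard divisor 3773/33 ≈ 114.333; standard quotas: F 7.959, E 8.711, A 1.286, D 7.968, G 7.076.
Rounding to the nearest integer gives F 8, E 9, A 1, D 8, G 7 — total 33, matching the house size, so no adjustment is needed.
E receives 9.

9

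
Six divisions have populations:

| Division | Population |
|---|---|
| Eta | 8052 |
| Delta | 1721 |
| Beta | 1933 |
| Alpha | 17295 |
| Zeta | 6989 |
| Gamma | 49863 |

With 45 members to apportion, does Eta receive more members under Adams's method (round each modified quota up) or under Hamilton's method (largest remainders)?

Adams: Eta 5, Delta 1, Beta 1, Alpha 9, Zeta 4, Gamma 25.
Hamilton: Eta 4, Delta 1, Beta 1, Alpha 9, Zeta 4, Gamma 26.
Eta gets 5 under Adams and 4 under Hamilton.

Adams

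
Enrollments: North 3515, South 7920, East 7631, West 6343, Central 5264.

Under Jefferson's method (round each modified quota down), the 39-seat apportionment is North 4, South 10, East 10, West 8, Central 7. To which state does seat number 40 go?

South

Priority for the next seat is population ÷ (current seats + 1).
Priorities: North 703.000, South 720.000, East 693.727, West 704.778, Central 658.000.
Highest priority: South.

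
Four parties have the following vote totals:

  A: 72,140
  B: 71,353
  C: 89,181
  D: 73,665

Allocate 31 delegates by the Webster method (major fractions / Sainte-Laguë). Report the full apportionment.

A: 7, B: 7, C: 9, D: 8

Standard divisor 306339/31 ≈ 9881.903; standard quotas: A 7.300, B 7.221, C 9.025, D 7.455.
Rounding to the nearest integer gives 7, 7, 9, 7 = 30 seats, so the divisor must be adjusted.
With modified divisor 9700: modified quotas A 7.437, B 7.356, C 9.194, D 7.594.
Rounding to the nearest integer: A 7, B 7, C 9, D 8 (total 31).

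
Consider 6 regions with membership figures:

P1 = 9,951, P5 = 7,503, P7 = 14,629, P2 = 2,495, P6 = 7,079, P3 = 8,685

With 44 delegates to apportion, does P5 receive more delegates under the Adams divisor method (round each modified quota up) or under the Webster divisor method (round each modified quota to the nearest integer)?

Adams: P1 9, P5 7, P7 12, P2 3, P6 6, P3 7.
Webster: P1 9, P5 6, P7 13, P2 2, P6 6, P3 8.
P5 gets 7 under Adams and 6 under Webster.

Adams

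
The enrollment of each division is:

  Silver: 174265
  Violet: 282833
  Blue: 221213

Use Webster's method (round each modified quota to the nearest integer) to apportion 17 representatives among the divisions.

Standard divisor 678311/17 ≈ 39900.647; standard quotas: Silver 4.367, Violet 7.088, Blue 5.544.
Rounding to the nearest integer gives Silver 4, Violet 7, Blue 6 — total 17, matching the house size, so no adjustment is needed.

Silver=4, Violet=7, Blue=6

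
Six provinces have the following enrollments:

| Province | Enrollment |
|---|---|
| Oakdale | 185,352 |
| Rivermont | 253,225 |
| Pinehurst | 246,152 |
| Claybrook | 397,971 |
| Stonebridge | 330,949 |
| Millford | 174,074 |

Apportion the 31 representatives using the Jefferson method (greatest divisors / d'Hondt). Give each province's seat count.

Standard divisor 1587723/31 ≈ 51216.871; standard quotas: Oakdale 3.619, Rivermont 4.944, Pinehurst 4.806, Claybrook 7.770, Stonebridge 6.462, Millford 3.399.
Rounding down gives 3, 4, 4, 7, 6, 3 = 27 seats, so the divisor must be adjusted.
With modified divisor 46800: modified quotas Oakdale 3.961, Rivermont 5.411, Pinehurst 5.260, Claybrook 8.504, Stonebridge 7.072, Millford 3.720.
Rounding down: Oakdale 3, Rivermont 5, Pinehurst 5, Claybrook 8, Stonebridge 7, Millford 3 (total 31).

Oakdale 3, Rivermont 5, Pinehurst 5, Claybrook 8, Stonebridge 7, Millford 3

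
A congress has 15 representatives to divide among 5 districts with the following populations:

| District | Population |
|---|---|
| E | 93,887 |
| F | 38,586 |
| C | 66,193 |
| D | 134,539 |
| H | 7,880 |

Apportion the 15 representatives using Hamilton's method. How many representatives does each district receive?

E: 4, F: 2, C: 3, D: 6, H: 0

The standard divisor is 341085/15 = 22739.
Standard quotas: E 4.1289, F 1.6969, C 2.9110, D 5.9167, H 0.3465.
Lower quotas: E 4, F 1, C 2, D 5, H 0 (sum 12, leaving 3 seats).
Remainders in descending order: D 0.9167, C 0.9110, F 0.6969, H 0.3465, E 0.1289.
Largest remainders: D, C, F receive the extra seats.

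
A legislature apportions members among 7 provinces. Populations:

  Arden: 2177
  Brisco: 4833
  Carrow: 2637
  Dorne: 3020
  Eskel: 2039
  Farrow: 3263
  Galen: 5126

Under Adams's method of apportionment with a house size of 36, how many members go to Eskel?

Standard divisor 23095/36 ≈ 641.528; standard quotas: Arden 3.393, Brisco 7.534, Carrow 4.111, Dorne 4.708, Eskel 3.178, Farrow 5.086, Galen 7.990.
Rounding up gives 4, 8, 5, 5, 4, 6, 8 = 40 seats, so the divisor must be adjusted.
With modified divisor 700: modified quotas Arden 3.110, Brisco 6.904, Carrow 3.767, Dorne 4.314, Eskel 2.913, Farrow 4.661, Galen 7.323.
Rounding up: Arden 4, Brisco 7, Carrow 4, Dorne 5, Eskel 3, Farrow 5, Galen 8 (total 36).
Eskel receives 3.

3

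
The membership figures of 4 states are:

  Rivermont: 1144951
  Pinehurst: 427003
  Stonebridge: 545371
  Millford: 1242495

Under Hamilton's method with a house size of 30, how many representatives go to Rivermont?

10

The standard divisor is 3359820/30 = 111994.
Standard quotas: Rivermont 10.2233, Pinehurst 3.8127, Stonebridge 4.8696, Millford 11.0943.
Lower quotas: Rivermont 10, Pinehurst 3, Stonebridge 4, Millford 11 (sum 28, leaving 2 seats).
Remainders in descending order: Stonebridge 0.8696, Pinehurst 0.8127, Rivermont 0.2233, Millford 0.0943.
Largest remainders: Stonebridge, Pinehurst receive the extra seats.
Rivermont receives 10.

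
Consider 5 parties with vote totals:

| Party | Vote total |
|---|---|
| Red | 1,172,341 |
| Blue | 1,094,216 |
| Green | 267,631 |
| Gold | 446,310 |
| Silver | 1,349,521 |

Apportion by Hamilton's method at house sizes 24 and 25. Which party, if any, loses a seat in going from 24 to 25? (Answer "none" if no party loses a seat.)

Green

At 24 seats: Red 7, Blue 6, Green 2, Gold 2, Silver 7.
At 25 seats: Red 7, Blue 6, Green 1, Gold 3, Silver 8.
Green drops from 2 to 1.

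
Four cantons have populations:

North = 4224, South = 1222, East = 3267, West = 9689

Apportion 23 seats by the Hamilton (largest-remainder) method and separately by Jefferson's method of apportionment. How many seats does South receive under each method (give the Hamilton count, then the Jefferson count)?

2 and 1

Hamilton: North 5, South 2, East 4, West 12.
Jefferson: North 5, South 1, East 4, West 13.
South gets 2 under Hamilton and 1 under Jefferson.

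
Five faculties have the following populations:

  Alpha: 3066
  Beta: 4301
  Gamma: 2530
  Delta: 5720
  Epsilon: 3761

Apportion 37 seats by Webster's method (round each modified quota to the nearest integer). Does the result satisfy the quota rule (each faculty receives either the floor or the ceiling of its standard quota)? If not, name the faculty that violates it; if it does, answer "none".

none

Standard quotas: Alpha 5.854, Beta 8.212, Gamma 4.831, Delta 10.922, Epsilon 7.181.
Webster allocation: Alpha 6, Beta 8, Gamma 5, Delta 11, Epsilon 7.
Every allocation lies between the lower and upper quota.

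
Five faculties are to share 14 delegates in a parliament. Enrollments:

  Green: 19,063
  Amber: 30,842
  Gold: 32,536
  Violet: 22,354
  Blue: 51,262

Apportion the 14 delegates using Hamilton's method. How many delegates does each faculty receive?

Green: 2, Amber: 3, Gold: 3, Violet: 2, Blue: 4

Total 156057; standard divisor 156057/14 ≈ 11146.929.
Standard quotas: Green 1.7102, Amber 2.7669, Gold 2.9188, Violet 2.0054, Blue 4.5988.
Lower quotas: Green 1, Amber 2, Gold 2, Violet 2, Blue 4 (sum 11, leaving 3 seats).
Remainders in descending order: Gold 0.9188, Amber 0.7669, Green 0.7102, Blue 0.5988, Violet 0.0054.
The surplus seats go to Gold, Amber, Green.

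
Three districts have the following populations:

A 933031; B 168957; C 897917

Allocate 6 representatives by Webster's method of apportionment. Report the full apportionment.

Standard divisor 1999905/6 ≈ 333317.5; standard quotas: A 2.799, B 0.507, C 2.694.
Rounding to the nearest integer gives 3, 1, 3 = 7 seats, so the divisor must be adjusted.
With modified divisor 352791: modified quotas A 2.645, B 0.479, C 2.545.
Rounding to the nearest integer: A 3, B 0, C 3 (total 6).

A 3; B 0; C 3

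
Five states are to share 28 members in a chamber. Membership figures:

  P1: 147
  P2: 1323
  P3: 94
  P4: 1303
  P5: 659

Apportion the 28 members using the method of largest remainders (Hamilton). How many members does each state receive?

P1: 1; P2: 11; P3: 1; P4: 10; P5: 5

Total 3526; standard divisor 3526/28 ≈ 125.929.
Standard quotas: P1 1.167, P2 10.506, P3 0.746, P4 10.347, P5 5.233.
Lower quotas: P1 1, P2 10, P3 0, P4 10, P5 5 (sum 26, leaving 2 seats).
Remainders in descending order: P3 0.746, P2 0.506, P4 0.347, P5 0.233, P1 0.167.
Largest remainders: P3, P2 receive the extra seats.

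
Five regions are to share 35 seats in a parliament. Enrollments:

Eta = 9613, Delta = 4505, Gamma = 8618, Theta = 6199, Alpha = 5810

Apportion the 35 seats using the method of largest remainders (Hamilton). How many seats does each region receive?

Total 34745; standard divisor 34745/35 ≈ 992.714.
Standard quotas: Eta 9.6836, Delta 4.5381, Gamma 8.6812, Theta 6.2445, Alpha 5.8526.
Lower quotas: Eta 9, Delta 4, Gamma 8, Theta 6, Alpha 5 (sum 32, leaving 3 seats).
Remainders in descending order: Alpha 0.8526, Eta 0.6836, Gamma 0.6812, Delta 0.5381, Theta 0.2445.
Largest remainders: Alpha, Eta, Gamma receive the extra seats.

Eta 10; Delta 4; Gamma 9; Theta 6; Alpha 6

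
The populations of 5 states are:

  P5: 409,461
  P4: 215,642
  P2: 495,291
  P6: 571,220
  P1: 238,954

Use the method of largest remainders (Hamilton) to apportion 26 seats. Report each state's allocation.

Standard divisor: 1930568 ÷ 26 ≈ 74252.615.
Standard quotas: P5 5.5144, P4 2.9042, P2 6.6704, P6 7.6929, P1 3.2181.
Lower quotas: P5 5, P4 2, P2 6, P6 7, P1 3 (sum 23, leaving 3 seats).
Remainders in descending order: P4 0.9042, P6 0.6929, P2 0.6704, P5 0.5144, P1 0.2181.
The surplus seats go to P4, P6, P2.

P5=5, P4=3, P2=7, P6=8, P1=3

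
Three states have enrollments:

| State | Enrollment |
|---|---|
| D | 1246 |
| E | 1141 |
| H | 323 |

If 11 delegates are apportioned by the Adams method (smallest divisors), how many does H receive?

2

Standard divisor 2710/11 ≈ 246.364; standard quotas: D 5.058, E 4.631, H 1.311.
Rounding up gives 6, 5, 2 = 13 seats, so the divisor must be adjusted.
With modified divisor 300: modified quotas D 4.153, E 3.803, H 1.077.
Rounding up: D 5, E 4, H 2 (total 11).
H receives 2.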